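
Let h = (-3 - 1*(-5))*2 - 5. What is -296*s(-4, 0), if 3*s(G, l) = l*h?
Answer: 0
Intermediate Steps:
h = -1 (h = (-3 + 5)*2 - 5 = 2*2 - 5 = 4 - 5 = -1)
s(G, l) = -l/3 (s(G, l) = (l*(-1))/3 = (-l)/3 = -l/3)
-296*s(-4, 0) = -(-296)*0/3 = -296*0 = 0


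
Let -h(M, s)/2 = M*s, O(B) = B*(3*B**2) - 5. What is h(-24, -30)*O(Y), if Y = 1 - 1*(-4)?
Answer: -532800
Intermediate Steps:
Y = 5 (Y = 1 + 4 = 5)
O(B) = -5 + 3*B**3 (O(B) = 3*B**3 - 5 = -5 + 3*B**3)
h(M, s) = -2*M*s
h(-24, -30)*O(Y) = (-2*(-24)*(-30))*(-5 + 3*5**3) = -1440*(-5 + 3*125) = -1440*(-5 + 375) = -1440*370 = -532800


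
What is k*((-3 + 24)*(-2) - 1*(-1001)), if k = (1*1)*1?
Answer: 959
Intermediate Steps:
k = 1 (k = 1*1 = 1)
k*((-3 + 24)*(-2) - 1*(-1001)) = 1*((-3 + 24)*(-2) - 1*(-1001)) = 1*(21*(-2) + 1001) = 1*(-42 + 1001) = 1*959 = 959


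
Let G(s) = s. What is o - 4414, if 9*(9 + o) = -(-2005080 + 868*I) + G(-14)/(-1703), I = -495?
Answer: 4078570913/15327 ≈ 2.6610e+5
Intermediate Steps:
o = 4146224291/15327 (o = -9 + (-868/(1/(-495 - 2310)) - 14/(-1703))/9 = -9 + (-868/(1/(-2805)) - 14*(-1/1703))/9 = -9 + (-868/(-1/2805) + 14/1703)/9 = -9 + (-868*(-2805) + 14/1703)/9 = -9 + (2434740 + 14/1703)/9 = -9 + (1/9)*(4146362234/1703) = -9 + 4146362234/15327 = 4146224291/15327 ≈ 2.7052e+5)
o - 4414 = 4146224291/15327 - 4414 = 4078570913/15327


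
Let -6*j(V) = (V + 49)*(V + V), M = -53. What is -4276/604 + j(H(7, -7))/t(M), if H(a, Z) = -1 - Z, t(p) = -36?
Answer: -10937/2718 ≈ -4.0239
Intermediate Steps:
j(V) = -V*(49 + V)/3 (j(V) = -(V + 49)*(V + V)/6 = -(49 + V)*2*V/6 = -V*(49 + V)/3)
-4276/604 + j(H(7, -7))/t(M) = -4276/604 - (-1 - 1*(-7))*(49 + (-1 - 1*(-7)))/3/(-36) = -4276*1/604 - (-1 + 7)*(49 + (-1 + 7))/3*(-1/36) = -1069/151 - ⅓*6*(49 + 6)*(-1/36) = -1069/151 - ⅓*6*55*(-1/36) = -1069/151 - 110*(-1/36) = -1069/151 + 55/18 = -10937/2718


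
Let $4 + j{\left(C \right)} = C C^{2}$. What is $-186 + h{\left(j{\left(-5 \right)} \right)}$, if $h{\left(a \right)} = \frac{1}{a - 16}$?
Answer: $- \frac{26971}{145} \approx -186.01$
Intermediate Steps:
$j{\left(C \right)} = -4 + C^{3}$ ($j{\left(C \right)} = -4 + C C^{2} = -4 + C^{3}$)
$h{\left(a \right)} = \frac{1}{-16 + a}$
$-186 + h{\left(j{\left(-5 \right)} \right)} = -186 + \frac{1}{-16 + \left(-4 + \left(-5\right)^{3}\right)} = -186 + \frac{1}{-16 - 129} = -186 + \frac{1}{-145} = -186 - \frac{1}{145} = - \frac{26971}{145}$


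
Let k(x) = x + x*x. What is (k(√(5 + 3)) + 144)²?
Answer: 23112 + 608*√2 ≈ 23972.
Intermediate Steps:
k(x) = x + x²
(k(√(5 + 3)) + 144)² = (√(5 + 3)*(1 + √(5 + 3)) + 144)² = (√8*(1 + √8) + 144)² = ((2*√2)*(1 + 2*√2) + 144)² = (2*√2*(1 + 2*√2) + 144)² = (144 + 2*√2*(1 + 2*√2))²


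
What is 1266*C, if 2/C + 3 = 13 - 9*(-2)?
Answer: 633/7 ≈ 90.429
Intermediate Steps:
C = 1/14 (C = 2/(-3 + (13 - 9*(-2))) = 2/(-3 + (13 + 18)) = 2/(-3 + 31) = 2/28 = 2*(1/28) = 1/14 ≈ 0.071429)
1266*C = 1266*(1/14) = 633/7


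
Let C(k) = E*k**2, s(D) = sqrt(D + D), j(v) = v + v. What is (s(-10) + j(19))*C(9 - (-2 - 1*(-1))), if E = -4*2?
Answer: -30400 - 1600*I*sqrt(5) ≈ -30400.0 - 3577.7*I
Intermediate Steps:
E = -8
j(v) = 2*v
s(D) = sqrt(2)*sqrt(D) (s(D) = sqrt(2*D) = sqrt(2)*sqrt(D))
C(k) = -8*k**2
(s(-10) + j(19))*C(9 - (-2 - 1*(-1))) = (sqrt(2)*sqrt(-10) + 2*19)*(-8*(9 - (-2 - 1*(-1)))**2) = (sqrt(2)*(I*sqrt(10)) + 38)*(-8*(9 - (-2 + 1))**2) = (2*I*sqrt(5) + 38)*(-8*(9 - 1*(-1))**2) = (38 + 2*I*sqrt(5))*(-8*(9 + 1)**2) = (38 + 2*I*sqrt(5))*(-8*10**2) = (38 + 2*I*sqrt(5))*(-8*100) = (38 + 2*I*sqrt(5))*(-800) = -30400 - 1600*I*sqrt(5)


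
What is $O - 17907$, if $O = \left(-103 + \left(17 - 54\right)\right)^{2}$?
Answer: $1693$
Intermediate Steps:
$O = 19600$ ($O = \left(-103 + \left(17 - 54\right)\right)^{2} = \left(-103 - 37\right)^{2} = \left(-140\right)^{2} = 19600$)
$O - 17907 = 19600 - 17907 = 1693$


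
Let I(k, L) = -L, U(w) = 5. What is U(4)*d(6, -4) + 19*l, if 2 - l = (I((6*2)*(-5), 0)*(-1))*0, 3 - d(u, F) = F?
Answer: 73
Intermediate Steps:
d(u, F) = 3 - F
l = 2 (l = 2 - -1*0*(-1)*0 = 2 - 0*(-1)*0 = 2 - 0*0 = 2 - 1*0 = 2 + 0 = 2)
U(4)*d(6, -4) + 19*l = 5*(3 - 1*(-4)) + 19*2 = 5*(3 + 4) + 38 = 5*7 + 38 = 35 + 38 = 73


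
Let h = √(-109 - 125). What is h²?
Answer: -234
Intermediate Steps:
h = 3*I*√26 (h = √(-234) = 3*I*√26 ≈ 15.297*I)
h² = (3*I*√26)² = -234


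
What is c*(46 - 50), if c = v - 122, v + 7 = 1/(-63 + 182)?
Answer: 61400/119 ≈ 515.97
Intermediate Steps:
v = -832/119 (v = -7 + 1/(-63 + 182) = -7 + 1/119 = -832/119 ≈ -6.9916)
c = -15350/119 (c = -832/119 - 122 = -15350/119 ≈ -128.99)
c*(46 - 50) = -15350*(46 - 50)/119 = -15350/119*(-4) = 61400/119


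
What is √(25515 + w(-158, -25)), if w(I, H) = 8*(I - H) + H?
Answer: 3*√2714 ≈ 156.29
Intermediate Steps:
w(I, H) = -7*H + 8*I (w(I, H) = (-8*H + 8*I) + H = -7*H + 8*I)
√(25515 + w(-158, -25)) = √(25515 + (-7*(-25) + 8*(-158))) = √(25515 + (175 - 1264)) = √(25515 - 1089) = √24426 = 3*√2714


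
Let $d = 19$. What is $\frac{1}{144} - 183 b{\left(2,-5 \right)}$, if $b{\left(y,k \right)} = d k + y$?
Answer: $\frac{2450737}{144} \approx 17019.0$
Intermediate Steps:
$b{\left(y,k \right)} = y + 19 k$ ($b{\left(y,k \right)} = 19 k + y = y + 19 k$)
$\frac{1}{144} - 183 b{\left(2,-5 \right)} = \frac{1}{144} - 183 \left(2 + 19 \left(-5\right)\right) = \frac{1}{144} - 183 \left(2 - 95\right) = \frac{1}{144} - -17019 = \frac{1}{144} + 17019 = \frac{2450737}{144}$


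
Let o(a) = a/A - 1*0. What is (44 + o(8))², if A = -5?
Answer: 44944/25 ≈ 1797.8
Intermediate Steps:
o(a) = -a/5 (o(a) = a/(-5) - 1*0 = a*(-⅕) + 0 = -a/5 + 0 = -a/5)
(44 + o(8))² = (44 - ⅕*8)² = (44 - 8/5)² = (212/5)² = 44944/25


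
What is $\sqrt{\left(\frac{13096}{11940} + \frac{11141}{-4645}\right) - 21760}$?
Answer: $\frac{i \sqrt{167342005135725015}}{2773065} \approx 147.52 i$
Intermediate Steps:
$\sqrt{\left(\frac{13096}{11940} + \frac{11141}{-4645}\right) - 21760} = \sqrt{\left(13096 \cdot \frac{1}{11940} + 11141 \left(- \frac{1}{4645}\right)\right) - 21760} = \sqrt{\left(\frac{3274}{2985} - \frac{11141}{4645}\right) - 21760} = \sqrt{- \frac{3609631}{2773065} - 21760} = \sqrt{- \frac{60345504031}{2773065}} = \frac{i \sqrt{167342005135725015}}{2773065}$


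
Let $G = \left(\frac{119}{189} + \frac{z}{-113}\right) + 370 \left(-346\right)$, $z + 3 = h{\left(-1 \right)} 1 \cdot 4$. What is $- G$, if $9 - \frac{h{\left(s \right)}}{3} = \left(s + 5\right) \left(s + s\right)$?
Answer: $\frac{390592526}{3051} \approx 1.2802 \cdot 10^{5}$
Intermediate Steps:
$h{\left(s \right)} = 27 - 6 s \left(5 + s\right)$ ($h{\left(s \right)} = 27 - 3 \left(s + 5\right) \left(s + s\right) = 27 - 3 \left(5 + s\right) 2 s = 27 - 3 \cdot 2 s \left(5 + s\right) = 27 - 6 s \left(5 + s\right)$)
$z = 201$ ($z = -3 + \left(27 - -30 - 6 \left(-1\right)^{2}\right) 1 \cdot 4 = -3 + \left(27 + 30 - 6\right) 1 \cdot 4 = -3 + 51 \cdot 1 \cdot 4 = -3 + 51 \cdot 4 = -3 + 204 = 201$)
$G = - \frac{390592526}{3051}$ ($G = \left(\frac{119}{189} + \frac{201}{-113}\right) + 370 \left(-346\right) = \left(119 \cdot \frac{1}{189} + 201 \left(- \frac{1}{113}\right)\right) - 128020 = \left(\frac{17}{27} - \frac{201}{113}\right) - 128020 = - \frac{3506}{3051} - 128020 = - \frac{390592526}{3051} \approx -1.2802 \cdot 10^{5}$)
$- G = \left(-1\right) \left(- \frac{390592526}{3051}\right) = \frac{390592526}{3051}$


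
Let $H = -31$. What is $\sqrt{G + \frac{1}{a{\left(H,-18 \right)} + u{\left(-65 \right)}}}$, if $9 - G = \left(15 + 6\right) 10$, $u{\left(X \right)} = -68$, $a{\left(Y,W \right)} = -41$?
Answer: $\frac{i \sqrt{2388190}}{109} \approx 14.178 i$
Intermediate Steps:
$G = -201$ ($G = 9 - \left(15 + 6\right) 10 = 9 - 21 \cdot 10 = 9 - 210 = -201$)
$\sqrt{G + \frac{1}{a{\left(H,-18 \right)} + u{\left(-65 \right)}}} = \sqrt{-201 + \frac{1}{-41 - 68}} = \sqrt{-201 + \frac{1}{-109}} = \sqrt{-201 - \frac{1}{109}} = \sqrt{- \frac{21910}{109}} = \frac{i \sqrt{2388190}}{109}$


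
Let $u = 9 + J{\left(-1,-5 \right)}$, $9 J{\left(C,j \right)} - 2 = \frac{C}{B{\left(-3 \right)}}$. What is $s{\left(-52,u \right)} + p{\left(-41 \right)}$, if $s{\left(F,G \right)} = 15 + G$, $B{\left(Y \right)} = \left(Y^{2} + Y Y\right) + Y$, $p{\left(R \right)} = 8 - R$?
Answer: $\frac{9884}{135} \approx 73.215$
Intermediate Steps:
$B{\left(Y \right)} = Y + 2 Y^{2}$ ($B{\left(Y \right)} = \left(Y^{2} + Y^{2}\right) + Y = 2 Y^{2} + Y = Y + 2 Y^{2}$)
$J{\left(C,j \right)} = \frac{2}{9} + \frac{C}{135}$ ($J{\left(C,j \right)} = \frac{2}{9} + \frac{C \frac{1}{\left(-3\right) \left(1 + 2 \left(-3\right)\right)}}{9} = \frac{2}{9} + \frac{C \frac{1}{\left(-3\right) \left(1 - 6\right)}}{9} = \frac{2}{9} + \frac{C \frac{1}{\left(-3\right) \left(-5\right)}}{9} = \frac{2}{9} + \frac{C \frac{1}{15}}{9} = \frac{2}{9} + \frac{\frac{1}{15} C}{9} = \frac{2}{9} + \frac{C}{135}$)
$u = \frac{1244}{135}$ ($u = 9 + \left(\frac{2}{9} + \frac{1}{135} \left(-1\right)\right) = 9 + \left(\frac{2}{9} - \frac{1}{135}\right) = 9 + \frac{29}{135} = \frac{1244}{135} \approx 9.2148$)
$s{\left(-52,u \right)} + p{\left(-41 \right)} = \left(15 + \frac{1244}{135}\right) + \left(8 - -41\right) = \frac{3269}{135} + \left(8 + 41\right) = \frac{3269}{135} + 49 = \frac{9884}{135}$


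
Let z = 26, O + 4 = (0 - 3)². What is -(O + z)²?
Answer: -961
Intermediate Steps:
O = 5 (O = -4 + (0 - 3)² = -4 + (-3)² = -4 + 9 = 5)
-(O + z)² = -(5 + 26)² = -1*31² = -1*961 = -961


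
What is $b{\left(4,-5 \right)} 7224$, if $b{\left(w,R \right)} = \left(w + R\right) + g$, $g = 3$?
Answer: $14448$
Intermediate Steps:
$b{\left(w,R \right)} = 3 + R + w$ ($b{\left(w,R \right)} = \left(w + R\right) + 3 = \left(R + w\right) + 3 = 3 + R + w$)
$b{\left(4,-5 \right)} 7224 = \left(3 - 5 + 4\right) 7224 = 2 \cdot 7224 = 14448$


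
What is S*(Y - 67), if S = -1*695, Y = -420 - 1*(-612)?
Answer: -86875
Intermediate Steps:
Y = 192 (Y = -420 + 612 = 192)
S = -695
S*(Y - 67) = -695*(192 - 67) = -695*125 = -86875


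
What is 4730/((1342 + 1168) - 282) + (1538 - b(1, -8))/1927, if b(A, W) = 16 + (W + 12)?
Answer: 6248407/2146678 ≈ 2.9107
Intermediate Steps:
b(A, W) = 28 + W (b(A, W) = 16 + (12 + W) = 28 + W)
4730/((1342 + 1168) - 282) + (1538 - b(1, -8))/1927 = 4730/((1342 + 1168) - 282) + (1538 - (28 - 8))/1927 = 4730/(2510 - 282) + (1538 - 1*20)*(1/1927) = 4730/2228 + (1538 - 20)*(1/1927) = 4730*(1/2228) + 1518*(1/1927) = 2365/1114 + 1518/1927 = 6248407/2146678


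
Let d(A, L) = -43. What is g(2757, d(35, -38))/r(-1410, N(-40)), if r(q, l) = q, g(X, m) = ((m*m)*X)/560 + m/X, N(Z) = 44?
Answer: -14054315521/2176927200 ≈ -6.4560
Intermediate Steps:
g(X, m) = m/X + X*m²/560 (g(X, m) = (m²*X)*(1/560) + m/X = (X*m²)*(1/560) + m/X = X*m²/560 + m/X = m/X + X*m²/560)
g(2757, d(35, -38))/r(-1410, N(-40)) = (-43/2757 + (1/560)*2757*(-43)²)/(-1410) = (-43*1/2757 + (1/560)*2757*1849)*(-1/1410) = (-43/2757 + 5097693/560)*(-1/1410) = (14054315521/1543920)*(-1/1410) = -14054315521/2176927200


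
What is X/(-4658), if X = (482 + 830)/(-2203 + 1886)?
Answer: 656/738293 ≈ 0.00088854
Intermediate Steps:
X = -1312/317 (X = 1312/(-317) = 1312*(-1/317) = -1312/317 ≈ -4.1388)
X/(-4658) = -1312/317/(-4658) = -1312/317*(-1/4658) = 656/738293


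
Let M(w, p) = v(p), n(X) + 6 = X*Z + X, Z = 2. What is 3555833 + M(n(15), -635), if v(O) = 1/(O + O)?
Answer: 4515907909/1270 ≈ 3.5558e+6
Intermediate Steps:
n(X) = -6 + 3*X (n(X) = -6 + (X*2 + X) = -6 + (2*X + X) = -6 + 3*X)
v(O) = 1/(2*O)
M(w, p) = 1/(2*p)
3555833 + M(n(15), -635) = 3555833 + (½)/(-635) = 3555833 + (½)*(-1/635) = 3555833 - 1/1270 = 4515907909/1270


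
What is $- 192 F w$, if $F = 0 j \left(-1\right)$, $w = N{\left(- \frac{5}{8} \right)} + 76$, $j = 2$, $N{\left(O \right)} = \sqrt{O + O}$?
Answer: $0$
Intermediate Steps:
$N{\left(O \right)} = \sqrt{2} \sqrt{O}$ ($N{\left(O \right)} = \sqrt{2 O} = \sqrt{2} \sqrt{O}$)
$w = 76 + \frac{i \sqrt{5}}{2}$ ($w = \sqrt{2} \sqrt{- \frac{5}{8}} + 76 = \sqrt{2} \frac{i \sqrt{10}}{4} + 76 = \frac{i \sqrt{5}}{2} + 76 = 76 + \frac{i \sqrt{5}}{2} \approx 76.0 + 1.118 i$)
$F = 0$ ($F = 0 \cdot 2 \left(-1\right) = 0 \left(-1\right) = 0$)
$- 192 F w = \left(-192\right) 0 \left(76 + \frac{i \sqrt{5}}{2}\right) = 0 \left(76 + \frac{i \sqrt{5}}{2}\right) = 0$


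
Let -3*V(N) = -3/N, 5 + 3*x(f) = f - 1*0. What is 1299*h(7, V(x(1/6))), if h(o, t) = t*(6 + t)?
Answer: -3647592/841 ≈ -4337.2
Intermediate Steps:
x(f) = -5/3 + f/3 (x(f) = -5/3 + (f - 1*0)/3 = -5/3 + (f + 0)/3 = -5/3 + f/3)
V(N) = 1/N (V(N) = -(-1)/N = 1/N)
1299*h(7, V(x(1/6))) = 1299*((6 + 1/(-5/3 + (1/6)/3))/(-5/3 + (1/6)/3)) = 1299*((6 + 1/(-5/3 + (1*(⅙))/3))/(-5/3 + (1*(⅙))/3)) = 1299*((6 + 1/(-5/3 + (⅓)*(⅙)))/(-5/3 + (⅓)*(⅙))) = 1299*((6 + 1/(-5/3 + 1/18))/(-5/3 + 1/18)) = 1299*((6 + 1/(-29/18))/(-29/18)) = 1299*(-18*(6 - 18/29)/29) = 1299*(-18/29*156/29) = 1299*(-2808/841) = -3647592/841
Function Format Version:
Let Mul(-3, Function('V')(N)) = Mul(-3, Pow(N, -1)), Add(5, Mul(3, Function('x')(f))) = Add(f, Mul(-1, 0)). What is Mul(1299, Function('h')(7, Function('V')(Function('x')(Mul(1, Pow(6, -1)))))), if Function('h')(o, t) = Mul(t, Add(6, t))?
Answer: Rational(-3647592, 841) ≈ -4337.2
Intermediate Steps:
Function('x')(f) = Add(Rational(-5, 3), Mul(Rational(1, 3), f)) (Function('x')(f) = Add(Rational(-5, 3), Mul(Rational(1, 3), Add(f, Mul(-1, 0)))) = Add(Rational(-5, 3), Mul(Rational(1, 3), Add(f, 0))) = Add(Rational(-5, 3), Mul(Rational(1, 3), f)))
Function('V')(N) = Pow(N, -1) (Function('V')(N) = Mul(Rational(-1, 3), Mul(-3, Pow(N, -1))) = Pow(N, -1))
Mul(1299, Function('h')(7, Function('V')(Function('x')(Mul(1, Pow(6, -1)))))) = Mul(1299, Mul(Pow(Add(Rational(-5, 3), Mul(Rational(1, 3), Mul(1, Pow(6, -1)))), -1), Add(6, Pow(Add(Rational(-5, 3), Mul(Rational(1, 3), Mul(1, Pow(6, -1)))), -1)))) = Mul(1299, Mul(Pow(Add(Rational(-5, 3), Mul(Rational(1, 3), Mul(1, Rational(1, 6)))), -1), Add(6, Pow(Add(Rational(-5, 3), Mul(Rational(1, 3), Mul(1, Rational(1, 6)))), -1)))) = Mul(1299, Mul(Pow(Add(Rational(-5, 3), Mul(Rational(1, 3), Rational(1, 6))), -1), Add(6, Pow(Add(Rational(-5, 3), Mul(Rational(1, 3), Rational(1, 6))), -1)))) = Mul(1299, Mul(Pow(Add(Rational(-5, 3), Rational(1, 18)), -1), Add(6, Pow(Add(Rational(-5, 3), Rational(1, 18)), -1)))) = Mul(1299, Mul(Pow(Rational(-29, 18), -1), Add(6, Pow(Rational(-29, 18), -1)))) = Mul(1299, Mul(Rational(-18, 29), Add(6, Rational(-18, 29)))) = Mul(1299, Mul(Rational(-18, 29), Rational(156, 29))) = Mul(1299, Rational(-2808, 841)) = Rational(-3647592, 841)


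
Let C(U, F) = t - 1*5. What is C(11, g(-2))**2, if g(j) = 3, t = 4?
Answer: 1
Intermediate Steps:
C(U, F) = -1 (C(U, F) = 4 - 1*5 = 4 - 5 = -1)
C(11, g(-2))**2 = (-1)**2 = 1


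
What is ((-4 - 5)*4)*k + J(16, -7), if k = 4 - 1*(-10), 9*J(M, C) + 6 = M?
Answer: -4526/9 ≈ -502.89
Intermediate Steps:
J(M, C) = -⅔ + M/9
k = 14 (k = 4 + 10 = 14)
((-4 - 5)*4)*k + J(16, -7) = ((-4 - 5)*4)*14 + (-⅔ + (⅑)*16) = -9*4*14 + (-⅔ + 16/9) = -36*14 + 10/9 = -504 + 10/9 = -4526/9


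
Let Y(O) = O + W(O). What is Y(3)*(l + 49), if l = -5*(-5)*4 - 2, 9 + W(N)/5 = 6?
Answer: -1764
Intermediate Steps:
W(N) = -15 (W(N) = -45 + 5*6 = -45 + 30 = -15)
Y(O) = -15 + O (Y(O) = O - 15 = -15 + O)
l = 98 (l = 25*4 - 2 = 100 - 2 = 98)
Y(3)*(l + 49) = (-15 + 3)*(98 + 49) = -12*147 = -1764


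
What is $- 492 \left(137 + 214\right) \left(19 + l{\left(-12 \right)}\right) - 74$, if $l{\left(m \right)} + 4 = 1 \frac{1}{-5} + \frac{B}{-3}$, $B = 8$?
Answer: $- \frac{10477018}{5} \approx -2.0954 \cdot 10^{6}$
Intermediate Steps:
$l{\left(m \right)} = - \frac{103}{15}$ ($l{\left(m \right)} = -4 + \left(1 \frac{1}{-5} + \frac{8}{-3}\right) = -4 + \left(1 \left(- \frac{1}{5}\right) + 8 \left(- \frac{1}{3}\right)\right) = -4 - \frac{43}{15} = - \frac{103}{15}$)
$- 492 \left(137 + 214\right) \left(19 + l{\left(-12 \right)}\right) - 74 = - 492 \left(137 + 214\right) \left(19 - \frac{103}{15}\right) - 74 = - 492 \cdot 351 \cdot \frac{182}{15} - 74 = \left(-492\right) \frac{21294}{5} - 74 = - \frac{10476648}{5} - 74 = - \frac{10477018}{5}$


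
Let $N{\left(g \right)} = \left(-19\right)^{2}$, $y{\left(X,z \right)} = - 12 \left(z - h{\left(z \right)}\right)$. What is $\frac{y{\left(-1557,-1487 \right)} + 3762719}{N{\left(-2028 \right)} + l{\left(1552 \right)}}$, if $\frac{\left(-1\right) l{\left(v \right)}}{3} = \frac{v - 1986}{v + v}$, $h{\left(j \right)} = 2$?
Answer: $\frac{5867471024}{560923} \approx 10460.0$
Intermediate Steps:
$l{\left(v \right)} = - \frac{3 \left(-1986 + v\right)}{2 v}$ ($l{\left(v \right)} = - 3 \frac{v - 1986}{v + v} = - 3 \frac{-1986 + v}{2 v} = - \frac{3 \left(-1986 + v\right)}{2 v}$)
$y{\left(X,z \right)} = 24 - 12 z$ ($y{\left(X,z \right)} = - 12 \left(z - 2\right) = - 12 \left(-2 + z\right) = 24 - 12 z$)
$N{\left(g \right)} = 361$
$\frac{y{\left(-1557,-1487 \right)} + 3762719}{N{\left(-2028 \right)} + l{\left(1552 \right)}} = \frac{\left(24 - -17844\right) + 3762719}{361 - \left(\frac{3}{2} - \frac{2979}{1552}\right)} = \frac{\left(24 + 17844\right) + 3762719}{361 + \left(- \frac{3}{2} + 2979 \cdot \frac{1}{1552}\right)} = \frac{17868 + 3762719}{361 + \left(- \frac{3}{2} + \frac{2979}{1552}\right)} = \frac{3780587}{361 + \frac{651}{1552}} = \frac{3780587}{\frac{560923}{1552}} = 3780587 \cdot \frac{1552}{560923} = \frac{5867471024}{560923}$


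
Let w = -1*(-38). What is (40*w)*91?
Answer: 138320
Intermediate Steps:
w = 38
(40*w)*91 = (40*38)*91 = 1520*91 = 138320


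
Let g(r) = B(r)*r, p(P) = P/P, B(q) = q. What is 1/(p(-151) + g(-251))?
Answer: 1/63002 ≈ 1.5873e-5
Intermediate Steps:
p(P) = 1
g(r) = r**2 (g(r) = r*r = r**2)
1/(p(-151) + g(-251)) = 1/(1 + (-251)**2) = 1/(1 + 63001) = 1/63002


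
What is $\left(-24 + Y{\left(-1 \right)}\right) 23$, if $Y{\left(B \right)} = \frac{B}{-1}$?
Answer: $-529$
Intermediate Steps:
$Y{\left(B \right)} = - B$ ($Y{\left(B \right)} = B \left(-1\right) = - B$)
$\left(-24 + Y{\left(-1 \right)}\right) 23 = \left(-24 - -1\right) 23 = \left(-24 + 1\right) 23 = \left(-23\right) 23 = -529$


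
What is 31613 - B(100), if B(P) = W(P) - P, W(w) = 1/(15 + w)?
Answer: 3646994/115 ≈ 31713.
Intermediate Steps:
B(P) = 1/(15 + P) - P
31613 - B(100) = 31613 - (1 - 1*100*(15 + 100))/(15 + 100) = 31613 - (1 - 1*100*115)/115 = 31613 - (1 - 11500)/115 = 31613 - (-11499)/115 = 31613 - 1*(-11499/115) = 31613 + 11499/115 = 3646994/115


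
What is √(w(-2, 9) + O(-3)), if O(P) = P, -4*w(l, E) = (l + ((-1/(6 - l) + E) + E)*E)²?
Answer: I*√1616209/16 ≈ 79.456*I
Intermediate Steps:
w(l, E) = -(l + E*(-1/(6 - l) + 2*E))²/4 (w(l, E) = -(l + ((-1/(6 - l) + E) + E)*E)²/4 = -(l + ((E - 1/(6 - l)) + E)*E)²/4 = -(l + (-1/(6 - l) + 2*E)*E)²/4 = -(l + E*(-1/(6 - l) + 2*E))²/4)
√(w(-2, 9) + O(-3)) = √(-(9 + (-2)² - 12*9² - 6*(-2) + 2*(-2)*9²)²/(4*(-6 - 2)²) - 3) = √(-¼*(9 + 4 - 12*81 + 12 + 2*(-2)*81)²/(-8)² - 3) = √(-¼*1/64*(9 + 4 - 972 + 12 - 324)² - 3) = √(-¼*1/64*(-1271)² - 3) = √(-¼*1/64*1615441 - 3) = √(-1615441/256 - 3) = √(-1616209/256) = I*√1616209/16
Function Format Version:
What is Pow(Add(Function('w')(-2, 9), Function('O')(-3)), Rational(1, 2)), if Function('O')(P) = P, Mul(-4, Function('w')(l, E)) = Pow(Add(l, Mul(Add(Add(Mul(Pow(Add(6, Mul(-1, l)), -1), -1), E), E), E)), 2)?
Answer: Mul(Rational(1, 16), I, Pow(1616209, Rational(1, 2))) ≈ Mul(79.456, I)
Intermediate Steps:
Function('w')(l, E) = Mul(Rational(-1, 4), Pow(Add(l, Mul(E, Add(Mul(-1, Pow(Add(6, Mul(-1, l)), -1)), Mul(2, E)))), 2)) (Function('w')(l, E) = Mul(Rational(-1, 4), Pow(Add(l, Mul(Add(Add(Mul(Pow(Add(6, Mul(-1, l)), -1), -1), E), E), E)), 2)) = Mul(Rational(-1, 4), Pow(Add(l, Mul(Add(Add(Mul(-1, Pow(Add(6, Mul(-1, l)), -1)), E), E), E)), 2)) = Mul(Rational(-1, 4), Pow(Add(l, Mul(Add(Add(E, Mul(-1, Pow(Add(6, Mul(-1, l)), -1))), E), E)), 2)) = Mul(Rational(-1, 4), Pow(Add(l, Mul(Add(Mul(-1, Pow(Add(6, Mul(-1, l)), -1)), Mul(2, E)), E)), 2)) = Mul(Rational(-1, 4), Pow(Add(l, Mul(E, Add(Mul(-1, Pow(Add(6, Mul(-1, l)), -1)), Mul(2, E)))), 2)))
Pow(Add(Function('w')(-2, 9), Function('O')(-3)), Rational(1, 2)) = Pow(Add(Mul(Rational(-1, 4), Pow(Add(-6, -2), -2), Pow(Add(9, Pow(-2, 2), Mul(-12, Pow(9, 2)), Mul(-6, -2), Mul(2, -2, Pow(9, 2))), 2)), -3), Rational(1, 2)) = Pow(Add(Mul(Rational(-1, 4), Pow(-8, -2), Pow(Add(9, 4, Mul(-12, 81), 12, Mul(2, -2, 81)), 2)), -3), Rational(1, 2)) = Pow(Add(Mul(Rational(-1, 4), Rational(1, 64), Pow(Add(9, 4, -972, 12, -324), 2)), -3), Rational(1, 2)) = Pow(Add(Mul(Rational(-1, 4), Rational(1, 64), Pow(-1271, 2)), -3), Rational(1, 2)) = Pow(Add(Mul(Rational(-1, 4), Rational(1, 64), 1615441), -3), Rational(1, 2)) = Pow(Add(Rational(-1615441, 256), -3), Rational(1, 2)) = Pow(Rational(-1616209, 256), Rational(1, 2)) = Mul(Rational(1, 16), I, Pow(1616209, Rational(1, 2)))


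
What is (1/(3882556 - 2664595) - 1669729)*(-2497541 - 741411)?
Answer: 6586942679607228736/1217961 ≈ 5.4082e+12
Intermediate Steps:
(1/(3882556 - 2664595) - 1669729)*(-2497541 - 741411) = (1/1217961 - 1669729)*(-3238952) = -2033664802568/1217961*(-3238952) = 6586942679607228736/1217961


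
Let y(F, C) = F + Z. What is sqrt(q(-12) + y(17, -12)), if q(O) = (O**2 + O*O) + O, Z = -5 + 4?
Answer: 2*sqrt(73) ≈ 17.088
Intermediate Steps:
Z = -1
y(F, C) = -1 + F (y(F, C) = F - 1 = -1 + F)
q(O) = O + 2*O**2 (q(O) = (O**2 + O**2) + O = 2*O**2 + O = O + 2*O**2)
sqrt(q(-12) + y(17, -12)) = sqrt(-12*(1 + 2*(-12)) + (-1 + 17)) = sqrt(-12*(1 - 24) + 16) = sqrt(-12*(-23) + 16) = sqrt(276 + 16) = sqrt(292) = 2*sqrt(73)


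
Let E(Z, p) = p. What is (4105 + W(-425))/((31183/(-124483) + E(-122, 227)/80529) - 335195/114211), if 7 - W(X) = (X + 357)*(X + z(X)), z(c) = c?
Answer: 61467777727076893176/3643731428905891 ≈ 16869.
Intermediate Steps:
W(X) = 7 - 2*X*(357 + X) (W(X) = 7 - (X + 357)*(X + X) = 7 - (357 + X)*2*X = 7 - 2*X*(357 + X))
(4105 + W(-425))/((31183/(-124483) + E(-122, 227)/80529) - 335195/114211) = (4105 + (7 - 714*(-425) - 2*(-425)²))/((31183/(-124483) + 227/80529) - 335195/114211) = (4105 + (7 + 303450 - 2*180625))/((31183*(-1/124483) + 227*(1/80529)) - 335195*1/114211) = (4105 + (7 + 303450 - 361250))/((-31183/124483 + 227/80529) - 335195/114211) = (4105 - 57793)/(-2482878166/10024491507 - 335195/114211) = -53688/(-3643731428905891/1144907199505977) = -53688*(-1144907199505977/3643731428905891) = 61467777727076893176/3643731428905891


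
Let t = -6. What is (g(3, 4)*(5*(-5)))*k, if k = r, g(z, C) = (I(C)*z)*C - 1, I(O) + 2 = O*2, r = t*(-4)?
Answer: -42600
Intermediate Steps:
r = 24 (r = -6*(-4) = 24)
I(O) = -2 + 2*O (I(O) = -2 + O*2 = -2 + 2*O)
g(z, C) = -1 + C*z*(-2 + 2*C) (g(z, C) = ((-2 + 2*C)*z)*C - 1 = (z*(-2 + 2*C))*C - 1 = C*z*(-2 + 2*C) - 1 = -1 + C*z*(-2 + 2*C))
k = 24
(g(3, 4)*(5*(-5)))*k = ((-1 + 2*4*3*(-1 + 4))*(5*(-5)))*24 = ((-1 + 2*4*3*3)*(-25))*24 = ((-1 + 72)*(-25))*24 = (71*(-25))*24 = -1775*24 = -42600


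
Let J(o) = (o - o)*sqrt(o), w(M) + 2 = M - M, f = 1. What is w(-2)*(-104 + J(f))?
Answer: 208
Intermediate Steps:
w(M) = -2 (w(M) = -2 + (M - M) = -2 + 0 = -2)
J(o) = 0 (J(o) = 0*sqrt(o) = 0)
w(-2)*(-104 + J(f)) = -2*(-104 + 0) = -2*(-104) = 208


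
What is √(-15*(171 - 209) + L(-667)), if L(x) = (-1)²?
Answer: √571 ≈ 23.896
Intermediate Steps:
L(x) = 1
√(-15*(171 - 209) + L(-667)) = √(-15*(171 - 209) + 1) = √(-15*(-38) + 1) = √(570 + 1) = √571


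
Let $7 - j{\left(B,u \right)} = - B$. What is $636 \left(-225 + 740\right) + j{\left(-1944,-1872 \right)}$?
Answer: $325603$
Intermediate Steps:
$j{\left(B,u \right)} = 7 + B$ ($j{\left(B,u \right)} = 7 - - B = 7 + B$)
$636 \left(-225 + 740\right) + j{\left(-1944,-1872 \right)} = 636 \left(-225 + 740\right) + \left(7 - 1944\right) = 636 \cdot 515 - 1937 = 327540 - 1937 = 325603$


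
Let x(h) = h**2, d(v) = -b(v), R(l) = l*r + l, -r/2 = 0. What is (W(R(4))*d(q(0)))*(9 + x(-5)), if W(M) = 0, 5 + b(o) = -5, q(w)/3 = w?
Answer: 0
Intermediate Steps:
r = 0 (r = -2*0 = 0)
q(w) = 3*w
b(o) = -10 (b(o) = -5 - 5 = -10)
R(l) = l (R(l) = l*0 + l = 0 + l = l)
d(v) = 10 (d(v) = -1*(-10) = 10)
(W(R(4))*d(q(0)))*(9 + x(-5)) = (0*10)*(9 + (-5)**2) = 0*(9 + 25) = 0*34 = 0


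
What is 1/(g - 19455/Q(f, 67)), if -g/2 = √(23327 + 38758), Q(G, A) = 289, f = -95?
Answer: 374833/1357540541 - 167042*√62085/20363108115 ≈ -0.0017679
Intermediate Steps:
g = -2*√62085 (g = -2*√(23327 + 38758) = -2*√62085 ≈ -498.34)
1/(g - 19455/Q(f, 67)) = 1/(-2*√62085 - 19455/289) = 1/(-19455/289 - 2*√62085)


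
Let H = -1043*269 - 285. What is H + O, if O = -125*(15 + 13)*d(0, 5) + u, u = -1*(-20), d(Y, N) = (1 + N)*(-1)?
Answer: -259832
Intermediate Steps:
d(Y, N) = -1 - N
H = -280852 (H = -280567 - 285 = -280852)
u = 20
O = 21020 (O = -125*(15 + 13)*(-1 - 1*5) + 20 = -3500*(-1 - 5) + 20 = -3500*(-6) + 20 = -125*(-168) + 20 = 21000 + 20 = 21020)
H + O = -280852 + 21020 = -259832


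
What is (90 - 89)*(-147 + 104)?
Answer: -43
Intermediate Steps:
(90 - 89)*(-147 + 104) = 1*(-43) = -43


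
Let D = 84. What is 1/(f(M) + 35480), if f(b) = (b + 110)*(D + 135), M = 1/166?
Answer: 166/9888839 ≈ 1.6787e-5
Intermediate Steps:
M = 1/166 ≈ 0.0060241
f(b) = 24090 + 219*b (f(b) = (b + 110)*(84 + 135) = (110 + b)*219 = 24090 + 219*b)
1/(f(M) + 35480) = 1/((24090 + 219*(1/166)) + 35480) = 1/((24090 + 219/166) + 35480) = 1/(3999159/166 + 35480) = 1/(9888839/166) = 166/9888839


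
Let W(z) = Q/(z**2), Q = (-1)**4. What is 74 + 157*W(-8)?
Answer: 4893/64 ≈ 76.453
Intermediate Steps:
Q = 1
W(z) = z**(-2) (W(z) = 1/z**2 = z**(-2))
74 + 157*W(-8) = 74 + 157/(-8)**2 = 74 + 157*(1/64) = 74 + 157/64 = 4893/64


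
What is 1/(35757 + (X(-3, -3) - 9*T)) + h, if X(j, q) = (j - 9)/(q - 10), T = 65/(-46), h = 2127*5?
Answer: 227491615903/21390843 ≈ 10635.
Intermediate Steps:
h = 10635
T = -65/46 (T = 65*(-1/46) = -65/46 ≈ -1.4130)
X(j, q) = (-9 + j)/(-10 + q)
1/(35757 + (X(-3, -3) - 9*T)) + h = 1/(35757 + ((-9 - 3)/(-10 - 3) - 9*(-65/46))) + 10635 = 1/(35757 + (-12/(-13) + 585/46)) + 10635 = 1/(35757 + (-1/13*(-12) + 585/46)) + 10635 = 1/(35757 + (12/13 + 585/46)) + 10635 = 1/(35757 + 8157/598) + 10635 = 1/(21390843/598) + 10635 = 598/21390843 + 10635 = 227491615903/21390843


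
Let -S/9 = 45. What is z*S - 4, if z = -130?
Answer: 52646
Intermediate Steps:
S = -405 (S = -9*45 = -405)
z*S - 4 = -130*(-405) - 4 = 52650 - 4 = 52646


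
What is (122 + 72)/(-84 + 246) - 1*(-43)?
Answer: 3580/81 ≈ 44.198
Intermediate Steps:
(122 + 72)/(-84 + 246) - 1*(-43) = 194/162 + 43 = 194*(1/162) + 43 = 97/81 + 43 = 3580/81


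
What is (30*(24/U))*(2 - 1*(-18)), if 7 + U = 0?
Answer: -14400/7 ≈ -2057.1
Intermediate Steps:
U = -7 (U = -7 + 0 = -7)
(30*(24/U))*(2 - 1*(-18)) = (30*(24/(-7)))*(2 - 1*(-18)) = (30*(24*(-1/7)))*(2 + 18) = (30*(-24/7))*20 = -720/7*20 = -14400/7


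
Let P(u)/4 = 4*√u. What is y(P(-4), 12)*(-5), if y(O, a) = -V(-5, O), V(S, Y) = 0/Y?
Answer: 0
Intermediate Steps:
V(S, Y) = 0
P(u) = 16*√u (P(u) = 4*(4*√u) = 16*√u)
y(O, a) = 0 (y(O, a) = -1*0 = 0)
y(P(-4), 12)*(-5) = 0*(-5) = 0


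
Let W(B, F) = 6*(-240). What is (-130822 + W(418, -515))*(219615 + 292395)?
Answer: -67719466620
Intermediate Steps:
W(B, F) = -1440
(-130822 + W(418, -515))*(219615 + 292395) = (-130822 - 1440)*(219615 + 292395) = -132262*512010 = -67719466620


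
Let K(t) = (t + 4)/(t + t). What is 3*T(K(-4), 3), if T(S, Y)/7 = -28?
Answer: -588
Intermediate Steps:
K(t) = (4 + t)/(2*t) (K(t) = (4 + t)/((2*t)) = (4 + t)*(1/(2*t)) = (4 + t)/(2*t))
T(S, Y) = -196 (T(S, Y) = 7*(-28) = -196)
3*T(K(-4), 3) = 3*(-196) = -588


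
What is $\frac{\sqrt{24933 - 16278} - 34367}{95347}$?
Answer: $- \frac{34367}{95347} + \frac{\sqrt{8655}}{95347} \approx -0.35947$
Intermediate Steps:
$\frac{\sqrt{24933 - 16278} - 34367}{95347} = \left(\sqrt{8655} - 34367\right) \frac{1}{95347} = \left(-34367 + \sqrt{8655}\right) \frac{1}{95347} = - \frac{34367}{95347} + \frac{\sqrt{8655}}{95347}$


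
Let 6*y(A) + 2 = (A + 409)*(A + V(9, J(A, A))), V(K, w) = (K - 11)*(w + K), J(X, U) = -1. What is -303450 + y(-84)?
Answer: -308867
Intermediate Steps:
V(K, w) = (-11 + K)*(K + w)
y(A) = -1/3 + (-16 + A)*(409 + A)/6 (y(A) = -1/3 + ((A + 409)*(A + (9**2 - 11*9 - 11*(-1) + 9*(-1))))/6 = -1/3 + ((409 + A)*(A + (81 - 99 + 11 - 9)))/6 = -1/3 + ((409 + A)*(A - 16))/6 = -1/3 + ((409 + A)*(-16 + A))/6 = -1/3 + ((-16 + A)*(409 + A))/6 = -1/3 + (-16 + A)*(409 + A)/6)
-303450 + y(-84) = -303450 + (-1091 + (1/6)*(-84)**2 + (131/2)*(-84)) = -303450 + (-1091 + (1/6)*7056 - 5502) = -303450 + (-1091 + 1176 - 5502) = -303450 - 5417 = -308867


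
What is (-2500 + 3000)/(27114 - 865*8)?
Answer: 250/10097 ≈ 0.024760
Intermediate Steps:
(-2500 + 3000)/(27114 - 865*8) = 500/(27114 - 6920) = 500/20194 = 500*(1/20194) = 250/10097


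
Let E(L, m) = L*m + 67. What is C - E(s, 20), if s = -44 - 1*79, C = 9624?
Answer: 12017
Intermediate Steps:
s = -123 (s = -44 - 79 = -123)
E(L, m) = 67 + L*m
C - E(s, 20) = 9624 - (67 - 123*20) = 9624 - (67 - 2460) = 9624 - 1*(-2393) = 9624 + 2393 = 12017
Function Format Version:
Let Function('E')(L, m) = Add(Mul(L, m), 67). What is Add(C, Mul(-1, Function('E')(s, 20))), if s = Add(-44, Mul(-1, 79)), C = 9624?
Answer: 12017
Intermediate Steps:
s = -123 (s = Add(-44, -79) = -123)
Function('E')(L, m) = Add(67, Mul(L, m))
Add(C, Mul(-1, Function('E')(s, 20))) = Add(9624, Mul(-1, Add(67, Mul(-123, 20)))) = Add(9624, Mul(-1, Add(67, -2460))) = Add(9624, Mul(-1, -2393)) = Add(9624, 2393) = 12017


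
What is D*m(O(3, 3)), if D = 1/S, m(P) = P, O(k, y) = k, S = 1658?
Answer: 3/1658 ≈ 0.0018094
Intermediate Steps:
D = 1/1658 ≈ 0.00060314
D*m(O(3, 3)) = (1/1658)*3 = 3/1658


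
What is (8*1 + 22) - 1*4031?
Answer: -4001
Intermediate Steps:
(8*1 + 22) - 1*4031 = (8 + 22) - 4031 = 30 - 4031 = -4001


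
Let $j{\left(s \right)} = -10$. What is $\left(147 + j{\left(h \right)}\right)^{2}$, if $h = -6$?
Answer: $18769$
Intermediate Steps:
$\left(147 + j{\left(h \right)}\right)^{2} = \left(147 - 10\right)^{2} = 137^{2} = 18769$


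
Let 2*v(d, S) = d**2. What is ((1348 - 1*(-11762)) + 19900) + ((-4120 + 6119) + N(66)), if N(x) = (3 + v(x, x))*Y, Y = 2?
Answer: 39371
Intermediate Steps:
v(d, S) = d**2/2
N(x) = 6 + x**2 (N(x) = (3 + x**2/2)*2 = 6 + x**2)
((1348 - 1*(-11762)) + 19900) + ((-4120 + 6119) + N(66)) = ((1348 - 1*(-11762)) + 19900) + ((-4120 + 6119) + (6 + 66**2)) = ((1348 + 11762) + 19900) + (1999 + (6 + 4356)) = (13110 + 19900) + (1999 + 4362) = 33010 + 6361 = 39371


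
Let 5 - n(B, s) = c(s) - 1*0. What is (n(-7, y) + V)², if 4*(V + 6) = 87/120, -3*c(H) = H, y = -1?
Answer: 305809/230400 ≈ 1.3273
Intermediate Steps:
c(H) = -H/3
n(B, s) = 5 + s/3 (n(B, s) = 5 - (-s/3 - 1*0) = 5 - (-s/3 + 0) = 5 - (-1)*s/3 = 5 + s/3)
V = -931/160 (V = -6 + (87/120)/4 = -6 + (87*(1/120))/4 = -6 + (¼)*(29/40) = -6 + 29/160 = -931/160 ≈ -5.8187)
(n(-7, y) + V)² = ((5 + (⅓)*(-1)) - 931/160)² = ((5 - ⅓) - 931/160)² = (14/3 - 931/160)² = (-553/480)² = 305809/230400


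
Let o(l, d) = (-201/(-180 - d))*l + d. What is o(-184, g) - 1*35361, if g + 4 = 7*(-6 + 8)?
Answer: -3376837/95 ≈ -35546.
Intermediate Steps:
g = 10 (g = -4 + 7*(-6 + 8) = -4 + 7*2 = -4 + 14 = 10)
o(l, d) = d - 201*l/(-180 - d) (o(l, d) = -201*l/(-180 - d) + d = d - 201*l/(-180 - d))
o(-184, g) - 1*35361 = (10² + 180*10 + 201*(-184))/(180 + 10) - 1*35361 = (100 + 1800 - 36984)/190 - 35361 = (1/190)*(-35084) - 35361 = -17542/95 - 35361 = -3376837/95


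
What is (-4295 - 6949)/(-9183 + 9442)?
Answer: -11244/259 ≈ -43.413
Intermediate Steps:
(-4295 - 6949)/(-9183 + 9442) = -11244/259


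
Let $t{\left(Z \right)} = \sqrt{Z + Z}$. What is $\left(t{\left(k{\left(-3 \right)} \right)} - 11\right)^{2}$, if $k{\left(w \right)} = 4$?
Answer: $129 - 44 \sqrt{2} \approx 66.775$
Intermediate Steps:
$t{\left(Z \right)} = \sqrt{2} \sqrt{Z}$ ($t{\left(Z \right)} = \sqrt{2 Z} = \sqrt{2} \sqrt{Z}$)
$\left(t{\left(k{\left(-3 \right)} \right)} - 11\right)^{2} = \left(\sqrt{2} \sqrt{4} - 11\right)^{2} = \left(\sqrt{2} \cdot 2 - 11\right)^{2} = \left(2 \sqrt{2} - 11\right)^{2} = \left(-11 + 2 \sqrt{2}\right)^{2}$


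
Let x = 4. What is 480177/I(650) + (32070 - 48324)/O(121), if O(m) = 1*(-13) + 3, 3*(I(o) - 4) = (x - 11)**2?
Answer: 7698402/305 ≈ 25241.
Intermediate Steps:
I(o) = 61/3 (I(o) = 4 + (4 - 11)**2/3 = 4 + (1/3)*(-7)**2 = 4 + (1/3)*49 = 4 + 49/3 = 61/3)
O(m) = -10 (O(m) = -13 + 3 = -10)
480177/I(650) + (32070 - 48324)/O(121) = 480177/(61/3) + (32070 - 48324)/(-10) = 480177*(3/61) - 16254*(-1/10) = 1440531/61 + 8127/5 = 7698402/305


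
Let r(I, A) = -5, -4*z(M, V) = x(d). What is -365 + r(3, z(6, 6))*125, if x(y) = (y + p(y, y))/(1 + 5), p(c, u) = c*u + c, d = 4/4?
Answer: -990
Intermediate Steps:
d = 1 (d = 4*(1/4) = 1)
p(c, u) = c + c*u
x(y) = y/6 + y*(1 + y)/6 (x(y) = (y + y*(1 + y))/(1 + 5) = (y + y*(1 + y))/6 = (y + y*(1 + y))*(1/6) = y/6 + y*(1 + y)/6)
z(M, V) = -1/8 (z(M, V) = -(2 + 1)/24 = -3/24 = -1/4*1/2 = -1/8)
-365 + r(3, z(6, 6))*125 = -365 - 5*125 = -365 - 625 = -990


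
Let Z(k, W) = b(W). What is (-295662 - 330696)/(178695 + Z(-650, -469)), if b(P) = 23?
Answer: -313179/89359 ≈ -3.5047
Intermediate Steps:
Z(k, W) = 23
(-295662 - 330696)/(178695 + Z(-650, -469)) = (-295662 - 330696)/(178695 + 23) = -626358/178718 = -626358*1/178718 = -313179/89359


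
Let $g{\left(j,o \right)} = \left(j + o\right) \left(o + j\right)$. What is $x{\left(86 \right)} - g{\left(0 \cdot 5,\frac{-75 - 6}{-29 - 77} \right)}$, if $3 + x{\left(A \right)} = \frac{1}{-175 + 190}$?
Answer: $- \frac{592799}{168540} \approx -3.5173$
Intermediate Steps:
$g{\left(j,o \right)} = \left(j + o\right)^{2}$ ($g{\left(j,o \right)} = \left(j + o\right) \left(j + o\right) = \left(j + o\right)^{2}$)
$x{\left(A \right)} = - \frac{44}{15}$ ($x{\left(A \right)} = -3 + \frac{1}{-175 + 190} = -3 + \frac{1}{15} = - \frac{44}{15}$)
$x{\left(86 \right)} - g{\left(0 \cdot 5,\frac{-75 - 6}{-29 - 77} \right)} = - \frac{44}{15} - \left(0 \cdot 5 + \frac{-75 - 6}{-29 - 77}\right)^{2} = - \frac{44}{15} - \left(0 - \frac{81}{-106}\right)^{2} = - \frac{44}{15} - \left(0 - - \frac{81}{106}\right)^{2} = - \frac{44}{15} - \left(0 + \frac{81}{106}\right)^{2} = - \frac{44}{15} - \left(\frac{81}{106}\right)^{2} = - \frac{44}{15} - \frac{6561}{11236} = - \frac{592799}{168540}$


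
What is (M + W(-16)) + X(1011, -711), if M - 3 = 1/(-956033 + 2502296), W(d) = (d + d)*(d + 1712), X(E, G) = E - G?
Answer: -81251481860/1546263 ≈ -52547.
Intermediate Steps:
W(d) = 2*d*(1712 + d) (W(d) = (2*d)*(1712 + d) = 2*d*(1712 + d))
M = 4638790/1546263 (M = 3 + 1/(-956033 + 2502296) = 3 + 1/1546263 = 4638790/1546263 ≈ 3.0000)
(M + W(-16)) + X(1011, -711) = (4638790/1546263 + 2*(-16)*(1712 - 16)) + (1011 - 1*(-711)) = (4638790/1546263 + 2*(-16)*1696) + (1011 + 711) = (4638790/1546263 - 54272) + 1722 = -83914146746/1546263 + 1722 = -81251481860/1546263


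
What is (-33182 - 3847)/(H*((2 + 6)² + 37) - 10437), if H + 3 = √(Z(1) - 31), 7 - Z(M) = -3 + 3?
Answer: 33140955/9632702 + 1246643*I*√6/19265404 ≈ 3.4405 + 0.1585*I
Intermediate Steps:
Z(M) = 7 (Z(M) = 7 - (-3 + 3) = 7 - 1*0 = 7 + 0 = 7)
H = -3 + 2*I*√6 (H = -3 + √(7 - 31) = -3 + √(-24) = -3 + 2*I*√6 ≈ -3.0 + 4.899*I)
(-33182 - 3847)/(H*((2 + 6)² + 37) - 10437) = (-33182 - 3847)/((-3 + 2*I*√6)*((2 + 6)² + 37) - 10437) = -37029/((-3 + 2*I*√6)*(8² + 37) - 10437) = -37029/((-3 + 2*I*√6)*(64 + 37) - 10437) = -37029/((-3 + 2*I*√6)*101 - 10437) = -37029/((-303 + 202*I*√6) - 10437) = -37029/(-10740 + 202*I*√6)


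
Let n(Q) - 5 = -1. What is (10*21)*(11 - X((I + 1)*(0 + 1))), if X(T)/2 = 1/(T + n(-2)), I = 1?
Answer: 2240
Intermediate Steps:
n(Q) = 4 (n(Q) = 5 - 1 = 4)
X(T) = 2/(4 + T) (X(T) = 2/(T + 4) = 2/(4 + T))
(10*21)*(11 - X((I + 1)*(0 + 1))) = (10*21)*(11 - 2/(4 + (1 + 1)*(0 + 1))) = 210*(11 - 2/(4 + 2*1)) = 210*(11 - 2/(4 + 2)) = 210*(11 - 2/6) = 210*(11 - 1*⅓) = 210*(11 - ⅓) = 210*(32/3) = 2240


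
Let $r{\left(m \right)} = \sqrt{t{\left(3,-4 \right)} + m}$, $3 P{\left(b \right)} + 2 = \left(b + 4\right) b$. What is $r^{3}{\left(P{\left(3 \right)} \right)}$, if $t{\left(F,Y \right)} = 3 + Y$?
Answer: $\frac{64 \sqrt{3}}{9} \approx 12.317$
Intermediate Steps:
$P{\left(b \right)} = - \frac{2}{3} + \frac{b \left(4 + b\right)}{3}$ ($P{\left(b \right)} = - \frac{2}{3} + \frac{\left(b + 4\right) b}{3} = - \frac{2}{3} + \frac{\left(4 + b\right) b}{3} = - \frac{2}{3} + \frac{b \left(4 + b\right)}{3}$)
$r{\left(m \right)} = \sqrt{-1 + m}$ ($r{\left(m \right)} = \sqrt{\left(3 - 4\right) + m} = \sqrt{-1 + m}$)
$r^{3}{\left(P{\left(3 \right)} \right)} = \left(\sqrt{-1 + \left(- \frac{2}{3} + \frac{3^{2}}{3} + \frac{4}{3} \cdot 3\right)}\right)^{3} = \left(\sqrt{-1 + \left(- \frac{2}{3} + \frac{1}{3} \cdot 9 + 4\right)}\right)^{3} = \left(\sqrt{-1 + \left(- \frac{2}{3} + 3 + 4\right)}\right)^{3} = \left(\sqrt{-1 + \frac{19}{3}}\right)^{3} = \left(\sqrt{\frac{16}{3}}\right)^{3} = \left(\frac{4 \sqrt{3}}{3}\right)^{3} = \frac{64 \sqrt{3}}{9}$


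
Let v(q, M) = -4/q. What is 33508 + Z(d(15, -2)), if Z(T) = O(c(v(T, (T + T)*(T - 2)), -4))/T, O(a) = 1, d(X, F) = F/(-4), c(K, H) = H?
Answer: 33510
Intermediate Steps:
d(X, F) = -F/4 (d(X, F) = F*(-1/4) = -F/4)
Z(T) = 1/T
33508 + Z(d(15, -2)) = 33508 + 1/(-1/4*(-2)) = 33508 + 1/(1/2) = 33508 + 2 = 33510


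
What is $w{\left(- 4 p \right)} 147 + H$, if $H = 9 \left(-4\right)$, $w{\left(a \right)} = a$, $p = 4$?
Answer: $-2388$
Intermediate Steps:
$H = -36$
$w{\left(- 4 p \right)} 147 + H = \left(-4\right) 4 \cdot 147 - 36 = \left(-16\right) 147 - 36 = -2352 - 36 = -2388$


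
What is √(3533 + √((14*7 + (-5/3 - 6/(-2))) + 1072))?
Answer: √(31797 + 3*√10542)/3 ≈ 59.726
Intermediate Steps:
√(3533 + √((14*7 + (-5/3 - 6/(-2))) + 1072)) = √(3533 + √((98 + (-5*⅓ - 6*(-½))) + 1072)) = √(3533 + √((98 + (-5/3 + 3)) + 1072)) = √(3533 + √((98 + 4/3) + 1072)) = √(3533 + √(298/3 + 1072)) = √(3533 + √(3514/3)) = √(3533 + √10542/3)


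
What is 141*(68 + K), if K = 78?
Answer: 20586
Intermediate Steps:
141*(68 + K) = 141*(68 + 78) = 141*146 = 20586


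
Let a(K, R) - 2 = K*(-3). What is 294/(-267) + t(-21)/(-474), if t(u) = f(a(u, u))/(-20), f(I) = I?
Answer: -184651/168744 ≈ -1.0943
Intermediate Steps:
a(K, R) = 2 - 3*K (a(K, R) = 2 + K*(-3) = 2 - 3*K)
t(u) = -⅒ + 3*u/20 (t(u) = (2 - 3*u)/(-20) = (2 - 3*u)*(-1/20) = -⅒ + 3*u/20)
294/(-267) + t(-21)/(-474) = 294/(-267) + (-⅒ + (3/20)*(-21))/(-474) = 294*(-1/267) + (-⅒ - 63/20)*(-1/474) = -98/89 - 13/4*(-1/474) = -98/89 + 13/1896 = -184651/168744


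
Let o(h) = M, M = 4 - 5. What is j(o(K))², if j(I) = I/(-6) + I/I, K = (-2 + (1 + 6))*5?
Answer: 49/36 ≈ 1.3611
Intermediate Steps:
K = 25 (K = (-2 + 7)*5 = 5*5 = 25)
M = -1
o(h) = -1
j(I) = 1 - I/6 (j(I) = I*(-⅙) + 1 = -I/6 + 1 = 1 - I/6)
j(o(K))² = (1 - ⅙*(-1))² = (1 + ⅙)² = (7/6)² = 49/36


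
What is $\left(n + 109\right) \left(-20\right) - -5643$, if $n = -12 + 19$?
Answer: $3323$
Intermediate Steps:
$n = 7$
$\left(n + 109\right) \left(-20\right) - -5643 = \left(7 + 109\right) \left(-20\right) - -5643 = 116 \left(-20\right) + 5643 = -2320 + 5643 = 3323$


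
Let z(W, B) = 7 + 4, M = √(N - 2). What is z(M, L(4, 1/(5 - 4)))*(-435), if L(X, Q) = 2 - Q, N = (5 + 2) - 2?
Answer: -4785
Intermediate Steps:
N = 5 (N = 7 - 2 = 5)
M = √3 (M = √(5 - 2) = √3 ≈ 1.7320)
z(W, B) = 11
z(M, L(4, 1/(5 - 4)))*(-435) = 11*(-435) = -4785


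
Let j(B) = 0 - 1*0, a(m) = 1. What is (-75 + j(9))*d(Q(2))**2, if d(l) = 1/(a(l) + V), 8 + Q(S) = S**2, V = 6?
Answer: -75/49 ≈ -1.5306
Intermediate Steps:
Q(S) = -8 + S**2
d(l) = 1/7 (d(l) = 1/(1 + 6) = 1/7)
j(B) = 0 (j(B) = 0 + 0 = 0)
(-75 + j(9))*d(Q(2))**2 = (-75 + 0)*(1/7)**2 = -75*1/49 = -75/49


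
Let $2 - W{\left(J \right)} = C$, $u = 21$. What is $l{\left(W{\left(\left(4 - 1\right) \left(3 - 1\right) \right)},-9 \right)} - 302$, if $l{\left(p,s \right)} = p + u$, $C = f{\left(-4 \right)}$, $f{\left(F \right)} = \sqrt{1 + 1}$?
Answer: $-279 - \sqrt{2} \approx -280.41$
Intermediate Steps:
$f{\left(F \right)} = \sqrt{2}$
$C = \sqrt{2} \approx 1.4142$
$W{\left(J \right)} = 2 - \sqrt{2}$
$l{\left(p,s \right)} = 21 + p$ ($l{\left(p,s \right)} = p + 21 = 21 + p$)
$l{\left(W{\left(\left(4 - 1\right) \left(3 - 1\right) \right)},-9 \right)} - 302 = \left(21 + \left(2 - \sqrt{2}\right)\right) - 302 = \left(23 - \sqrt{2}\right) - 302 = -279 - \sqrt{2}$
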